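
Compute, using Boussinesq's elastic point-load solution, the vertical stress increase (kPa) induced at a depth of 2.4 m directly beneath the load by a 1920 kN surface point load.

Δσ_z ≈ 159 kPa

Boussinesq vertical stress below a point load on an elastic half-space:
Δσ_z = 3P/(2πz²) · [1 + (r/z)²]^(−5/2)
r/z = 0/2.4 = 0; [1+(r/z)²]^(−5/2) = 1.
Δσ_z = 3×1920/(2π×2.4²) × 1 = 159.15 × 1 = 159.2 kPa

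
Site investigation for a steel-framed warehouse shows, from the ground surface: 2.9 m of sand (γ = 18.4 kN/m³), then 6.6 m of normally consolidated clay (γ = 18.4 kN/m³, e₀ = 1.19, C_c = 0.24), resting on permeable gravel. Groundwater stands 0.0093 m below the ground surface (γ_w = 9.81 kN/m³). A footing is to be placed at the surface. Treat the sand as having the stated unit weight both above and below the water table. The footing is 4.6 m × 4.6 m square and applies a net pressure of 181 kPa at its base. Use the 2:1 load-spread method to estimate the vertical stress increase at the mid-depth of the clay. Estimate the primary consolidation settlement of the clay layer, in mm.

Mid-depth of clay below the ground surface: z = 2.9 + 6.6/2 = 6.2 m.
Total vertical stress at mid-clay: σ_v = 18.4×2.9 + 18.4×3.3 = 114.08 kPa.
Pore pressure: u = 9.81×(6.2 − 0.0093) = 60.734 kPa.
Initial effective stress: σ'_0 = σ_v − u = 114.08 − 60.734 = 53.346 kPa.
Stress increase at mid-clay by the 2:1 spreading method:
Δσ = qBL/((B+z)(L+z)) = 181×4.6×4.6/((4.6+6.2)(4.6+6.2)) = 32.836 kPa
Final effective stress: σ'_f = σ'_0 + Δσ = 53.346 + 32.836 = 86.182 kPa.
Normally consolidated clay, so the full stress increment lies on the virgin compression line:
S_c = C_c·H/(1+e₀)·log₁₀(σ'_f/σ'_0) = 0.24×6.6/(1+1.19)×log₁₀(86.182/53.346)
    = 0.72329 × 0.20831 = 0.1507 m

S_c ≈ 151 mm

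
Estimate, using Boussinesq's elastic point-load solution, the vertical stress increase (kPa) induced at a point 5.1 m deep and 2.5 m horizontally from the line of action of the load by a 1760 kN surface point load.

Δσ_z ≈ 18.9 kPa

Boussinesq vertical stress below a point load on an elastic half-space:
Δσ_z = 3P/(2πz²) · [1 + (r/z)²]^(−5/2)
r/z = 2.5/5.1 = 0.4902; [1+(r/z)²]^(−5/2) = 0.5837.
Δσ_z = 3×1760/(2π×5.1²) × 0.5837 = 32.308 × 0.5837 = 18.86 kPa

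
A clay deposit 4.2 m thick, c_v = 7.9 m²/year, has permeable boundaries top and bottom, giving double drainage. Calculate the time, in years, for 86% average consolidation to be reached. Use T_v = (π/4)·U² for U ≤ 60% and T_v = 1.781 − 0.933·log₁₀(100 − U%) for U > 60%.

Drainage path length: H_d = H/2 = 2.1 m (double drainage).
U > 60%: T_v = 1.781 − 0.933·log₁₀(100 − 86) = 0.71166.
t = T_v·H_d²/c_v = 0.71166×2.1²/7.9 = 0.3973 years.

t ≈ 0.397 years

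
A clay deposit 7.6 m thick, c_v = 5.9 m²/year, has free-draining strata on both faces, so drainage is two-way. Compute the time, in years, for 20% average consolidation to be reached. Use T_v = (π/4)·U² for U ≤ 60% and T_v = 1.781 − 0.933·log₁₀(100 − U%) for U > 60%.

Drainage path length: H_d = H/2 = 3.8 m (double drainage).
U ≤ 60%: T_v = (π/4)·U² = (π/4)×0.2² = 0.031416.
t = T_v·H_d²/c_v = 0.031416×3.8²/5.9 = 0.07689 years.

t ≈ 0.0769 years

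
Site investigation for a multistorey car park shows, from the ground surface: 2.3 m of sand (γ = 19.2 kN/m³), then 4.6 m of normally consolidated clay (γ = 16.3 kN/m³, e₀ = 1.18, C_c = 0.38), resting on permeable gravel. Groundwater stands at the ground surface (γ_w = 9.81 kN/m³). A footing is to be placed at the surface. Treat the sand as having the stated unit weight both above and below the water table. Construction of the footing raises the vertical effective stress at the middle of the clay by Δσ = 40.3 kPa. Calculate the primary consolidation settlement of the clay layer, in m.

Mid-depth of clay below the ground surface: z = 2.3 + 4.6/2 = 4.6 m.
Total vertical stress at mid-clay: σ_v = 19.2×2.3 + 16.3×2.3 = 81.65 kPa.
Pore pressure: u = 9.81×(4.6 − 0) = 45.126 kPa.
Initial effective stress: σ'_0 = σ_v − u = 81.65 − 45.126 = 36.524 kPa.
Final effective stress: σ'_f = σ'_0 + Δσ = 36.524 + 40.3 = 76.824 kPa.
Normally consolidated clay, so the full stress increment lies on the virgin compression line:
S_c = C_c·H/(1+e₀)·log₁₀(σ'_f/σ'_0) = 0.38×4.6/(1+1.18)×log₁₀(76.824/36.524)
    = 0.80183 × 0.32292 = 0.2589 m

S_c ≈ 0.259 m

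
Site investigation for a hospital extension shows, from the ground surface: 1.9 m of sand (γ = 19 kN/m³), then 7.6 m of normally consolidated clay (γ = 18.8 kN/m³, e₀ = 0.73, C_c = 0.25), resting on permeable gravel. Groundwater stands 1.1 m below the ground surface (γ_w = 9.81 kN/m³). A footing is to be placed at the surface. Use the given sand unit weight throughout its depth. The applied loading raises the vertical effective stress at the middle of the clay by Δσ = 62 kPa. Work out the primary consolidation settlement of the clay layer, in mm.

S_c ≈ 329 mm

Mid-depth of clay below the ground surface: z = 1.9 + 7.6/2 = 5.7 m.
Total vertical stress at mid-clay: σ_v = 19×1.9 + 18.8×3.8 = 107.54 kPa.
Pore pressure: u = 9.81×(5.7 − 1.1) = 45.126 kPa.
Initial effective stress: σ'_0 = σ_v − u = 107.54 − 45.126 = 62.414 kPa.
Final effective stress: σ'_f = σ'_0 + Δσ = 62.414 + 62 = 124.41 kPa.
Normally consolidated clay, so the full stress increment lies on the virgin compression line:
S_c = C_c·H/(1+e₀)·log₁₀(σ'_f/σ'_0) = 0.25×7.6/(1+0.73)×log₁₀(124.41/62.414)
    = 1.0983 × 0.29957 = 0.329 m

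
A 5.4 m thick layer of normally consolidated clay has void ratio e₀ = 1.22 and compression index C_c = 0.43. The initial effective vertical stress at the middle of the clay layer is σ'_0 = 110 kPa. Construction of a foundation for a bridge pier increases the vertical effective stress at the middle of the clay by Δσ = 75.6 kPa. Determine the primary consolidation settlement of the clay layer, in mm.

Final effective stress: σ'_f = σ'_0 + Δσ = 110 + 75.6 = 185.6 kPa.
Normally consolidated clay, so the full stress increment lies on the virgin compression line:
S_c = C_c·H/(1+e₀)·log₁₀(σ'_f/σ'_0) = 0.43×5.4/(1+1.22)×log₁₀(185.6/110)
    = 1.0459 × 0.22719 = 0.2376 m

S_c ≈ 238 mm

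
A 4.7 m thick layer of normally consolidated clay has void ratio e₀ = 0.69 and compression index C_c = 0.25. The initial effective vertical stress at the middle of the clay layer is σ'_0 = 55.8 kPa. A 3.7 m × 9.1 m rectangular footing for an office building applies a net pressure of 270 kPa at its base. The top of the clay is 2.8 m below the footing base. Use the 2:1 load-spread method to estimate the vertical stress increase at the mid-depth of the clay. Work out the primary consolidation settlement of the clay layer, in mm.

Mid-depth of clay below the footing base: z = 2.8 + 4.7/2 = 5.15 m.
Stress increase at mid-clay by the 2:1 spreading method:
Δσ = qBL/((B+z)(L+z)) = 270×3.7×9.1/((3.7+5.15)(9.1+5.15)) = 72.086 kPa
Final effective stress: σ'_f = σ'_0 + Δσ = 55.8 + 72.086 = 127.89 kPa.
Normally consolidated clay, so the full stress increment lies on the virgin compression line:
S_c = C_c·H/(1+e₀)·log₁₀(σ'_f/σ'_0) = 0.25×4.7/(1+0.69)×log₁₀(127.89/55.8)
    = 0.69527 × 0.3602 = 0.2504 m

S_c ≈ 250 mm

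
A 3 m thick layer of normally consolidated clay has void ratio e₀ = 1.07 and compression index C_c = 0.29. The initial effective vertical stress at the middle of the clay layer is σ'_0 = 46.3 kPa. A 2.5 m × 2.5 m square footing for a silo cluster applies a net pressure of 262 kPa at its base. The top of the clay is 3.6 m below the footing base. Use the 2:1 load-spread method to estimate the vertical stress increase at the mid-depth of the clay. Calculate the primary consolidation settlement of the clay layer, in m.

S_c ≈ 0.0872 m

Mid-depth of clay below the footing base: z = 3.6 + 3/2 = 5.1 m.
Stress increase at mid-clay by the 2:1 spreading method:
Δσ = qBL/((B+z)(L+z)) = 262×2.5×2.5/((2.5+5.1)(2.5+5.1)) = 28.35 kPa
Final effective stress: σ'_f = σ'_0 + Δσ = 46.3 + 28.35 = 74.65 kPa.
Normally consolidated clay, so the full stress increment lies on the virgin compression line:
S_c = C_c·H/(1+e₀)·log₁₀(σ'_f/σ'_0) = 0.29×3/(1+1.07)×log₁₀(74.65/46.3)
    = 0.42029 × 0.20745 = 0.08719 m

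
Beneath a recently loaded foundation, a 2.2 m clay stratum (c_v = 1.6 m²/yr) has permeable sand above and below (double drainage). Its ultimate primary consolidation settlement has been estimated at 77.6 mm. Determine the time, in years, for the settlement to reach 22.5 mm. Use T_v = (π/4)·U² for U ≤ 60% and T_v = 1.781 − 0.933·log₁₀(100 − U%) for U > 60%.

t ≈ 0.0499 years

Drainage path length: H_d = H/2 = 1.1 m (double drainage).
U = S(t)/S_ult = 22.5/77.6 = 0.2899.
U ≤ 60%: T_v = (π/4)·U² = (π/4)×0.28995² = 0.066029.
t = T_v·H_d²/c_v = 0.066029×1.1²/1.6 = 0.04993 years.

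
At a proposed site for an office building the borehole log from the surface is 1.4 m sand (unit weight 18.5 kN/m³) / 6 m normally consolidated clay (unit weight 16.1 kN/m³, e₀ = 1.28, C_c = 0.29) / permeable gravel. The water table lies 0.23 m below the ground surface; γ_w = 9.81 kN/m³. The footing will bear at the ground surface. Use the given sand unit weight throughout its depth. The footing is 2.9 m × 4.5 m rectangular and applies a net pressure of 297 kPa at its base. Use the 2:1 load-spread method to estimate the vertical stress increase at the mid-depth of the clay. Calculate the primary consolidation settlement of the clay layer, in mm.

S_c ≈ 340 mm

Mid-depth of clay below the ground surface: z = 1.4 + 6/2 = 4.4 m.
Total vertical stress at mid-clay: σ_v = 18.5×1.4 + 16.1×3 = 74.2 kPa.
Pore pressure: u = 9.81×(4.4 − 0.23) = 40.908 kPa.
Initial effective stress: σ'_0 = σ_v − u = 74.2 − 40.908 = 33.292 kPa.
Stress increase at mid-clay by the 2:1 spreading method:
Δσ = qBL/((B+z)(L+z)) = 297×2.9×4.5/((2.9+4.4)(4.5+4.4)) = 59.656 kPa
Final effective stress: σ'_f = σ'_0 + Δσ = 33.292 + 59.656 = 92.948 kPa.
Normally consolidated clay, so the full stress increment lies on the virgin compression line:
S_c = C_c·H/(1+e₀)·log₁₀(σ'_f/σ'_0) = 0.29×6/(1+1.28)×log₁₀(92.948/33.292)
    = 0.76316 × 0.4459 = 0.3403 m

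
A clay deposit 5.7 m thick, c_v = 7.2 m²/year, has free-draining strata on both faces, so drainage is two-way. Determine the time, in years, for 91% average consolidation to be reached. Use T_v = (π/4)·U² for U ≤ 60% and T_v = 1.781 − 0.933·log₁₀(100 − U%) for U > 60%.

t ≈ 1 years

Drainage path length: H_d = H/2 = 2.85 m (double drainage).
U > 60%: T_v = 1.781 − 0.933·log₁₀(100 − 91) = 0.89069.
t = T_v·H_d²/c_v = 0.89069×2.85²/7.2 = 1.005 years.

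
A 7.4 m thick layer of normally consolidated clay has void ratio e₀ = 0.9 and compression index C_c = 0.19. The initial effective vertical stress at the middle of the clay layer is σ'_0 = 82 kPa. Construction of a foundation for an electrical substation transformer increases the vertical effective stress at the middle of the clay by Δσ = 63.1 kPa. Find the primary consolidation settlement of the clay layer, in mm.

Final effective stress: σ'_f = σ'_0 + Δσ = 82 + 63.1 = 145.1 kPa.
Normally consolidated clay, so the full stress increment lies on the virgin compression line:
S_c = C_c·H/(1+e₀)·log₁₀(σ'_f/σ'_0) = 0.19×7.4/(1+0.9)×log₁₀(145.1/82)
    = 0.74 × 0.24785 = 0.1834 m

S_c ≈ 183 mm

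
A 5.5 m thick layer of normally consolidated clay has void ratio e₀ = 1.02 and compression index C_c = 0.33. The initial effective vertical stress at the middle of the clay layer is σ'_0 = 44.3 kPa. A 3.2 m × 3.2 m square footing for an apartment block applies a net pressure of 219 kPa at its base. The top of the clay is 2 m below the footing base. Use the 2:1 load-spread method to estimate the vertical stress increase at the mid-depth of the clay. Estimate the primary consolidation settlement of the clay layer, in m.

S_c ≈ 0.23 m

Mid-depth of clay below the footing base: z = 2 + 5.5/2 = 4.75 m.
Stress increase at mid-clay by the 2:1 spreading method:
Δσ = qBL/((B+z)(L+z)) = 219×3.2×3.2/((3.2+4.75)(3.2+4.75)) = 35.482 kPa
Final effective stress: σ'_f = σ'_0 + Δσ = 44.3 + 35.482 = 79.782 kPa.
Normally consolidated clay, so the full stress increment lies on the virgin compression line:
S_c = C_c·H/(1+e₀)·log₁₀(σ'_f/σ'_0) = 0.33×5.5/(1+1.02)×log₁₀(79.782/44.3)
    = 0.89851 × 0.2555 = 0.2296 m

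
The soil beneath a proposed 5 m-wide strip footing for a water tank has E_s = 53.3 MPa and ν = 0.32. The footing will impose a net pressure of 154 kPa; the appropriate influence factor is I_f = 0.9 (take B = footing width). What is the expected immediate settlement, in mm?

Immediate (elastic) settlement: S_e = q·B·(1−ν²)/E_s · I_f.
E_s = 53.3 MPa = 53300 kPa.
S_e = 154 × 5 × (1 − 0.32²) / 53300 × 0.9
    = 154 × 5 × 0.8976 / 53300 × 0.9
    = 0.01167 m = 11.67 mm

S_e ≈ 11.7 mm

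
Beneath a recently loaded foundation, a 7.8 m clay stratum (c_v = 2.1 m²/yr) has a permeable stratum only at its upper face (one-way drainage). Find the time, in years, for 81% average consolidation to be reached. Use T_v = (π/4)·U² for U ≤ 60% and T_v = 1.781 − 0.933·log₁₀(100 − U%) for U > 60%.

t ≈ 17 years

Drainage path length: H_d = H = 7.8 m (single drainage).
U > 60%: T_v = 1.781 − 0.933·log₁₀(100 − 81) = 0.58792.
t = T_v·H_d²/c_v = 0.58792×7.8²/2.1 = 17.03 years.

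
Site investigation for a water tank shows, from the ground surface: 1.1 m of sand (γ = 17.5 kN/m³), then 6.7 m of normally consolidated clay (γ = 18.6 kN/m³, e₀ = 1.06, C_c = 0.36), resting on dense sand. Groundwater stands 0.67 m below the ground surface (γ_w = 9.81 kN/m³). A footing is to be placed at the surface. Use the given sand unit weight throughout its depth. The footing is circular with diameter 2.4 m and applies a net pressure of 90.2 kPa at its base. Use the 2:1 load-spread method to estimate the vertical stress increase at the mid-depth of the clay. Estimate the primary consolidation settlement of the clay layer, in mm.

S_c ≈ 113 mm

Mid-depth of clay below the ground surface: z = 1.1 + 6.7/2 = 4.45 m.
Total vertical stress at mid-clay: σ_v = 17.5×1.1 + 18.6×3.35 = 81.56 kPa.
Pore pressure: u = 9.81×(4.45 − 0.67) = 37.082 kPa.
Initial effective stress: σ'_0 = σ_v − u = 81.56 − 37.082 = 44.478 kPa.
Stress increase at mid-clay by the 2:1 spreading method:
Δσ ≈ qD²/(D+z)² = 90.2×2.4²/(2.4+4.45)² = 11.073 kPa
Final effective stress: σ'_f = σ'_0 + Δσ = 44.478 + 11.073 = 55.551 kPa.
Normally consolidated clay, so the full stress increment lies on the virgin compression line:
S_c = C_c·H/(1+e₀)·log₁₀(σ'_f/σ'_0) = 0.36×6.7/(1+1.06)×log₁₀(55.551/44.478)
    = 1.1709 × 0.096547 = 0.113 m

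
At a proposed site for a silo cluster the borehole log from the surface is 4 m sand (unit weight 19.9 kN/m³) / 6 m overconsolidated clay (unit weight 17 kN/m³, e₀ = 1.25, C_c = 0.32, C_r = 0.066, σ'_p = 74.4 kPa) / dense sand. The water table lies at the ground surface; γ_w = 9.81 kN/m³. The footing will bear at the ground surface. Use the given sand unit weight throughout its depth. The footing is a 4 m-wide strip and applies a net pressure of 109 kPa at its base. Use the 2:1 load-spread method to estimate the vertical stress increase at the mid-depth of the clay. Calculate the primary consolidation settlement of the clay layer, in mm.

Mid-depth of clay below the ground surface: z = 4 + 6/2 = 7 m.
Total vertical stress at mid-clay: σ_v = 19.9×4 + 17×3 = 130.6 kPa.
Pore pressure: u = 9.81×(7 − 0) = 68.67 kPa.
Initial effective stress: σ'_0 = σ_v − u = 130.6 − 68.67 = 61.93 kPa.
Stress increase at mid-clay by the 2:1 spreading method:
Δσ = qB/(B+z) = 109×4/(4+7) = 39.636 kPa
Final effective stress: σ'_f = 61.93 + 39.636 = 101.57 kPa.
σ'_f = 101.57 > σ'_p = 74.4 kPa, so the stress path crosses the preconsolidation pressure — recompression up to σ'_p, then virgin compression beyond:
S_c = H/(1+e₀)·[C_r·log₁₀(σ'_p/σ'_0) + C_c·log₁₀(σ'_f/σ'_p)]
    = 6/2.25 × [0.066×log₁₀(74.4/61.93) + 0.32×log₁₀(101.57/74.4)]
    = 2.6667 × [0.0052583 + 0.043262] = 0.1294 m

S_c ≈ 129 mm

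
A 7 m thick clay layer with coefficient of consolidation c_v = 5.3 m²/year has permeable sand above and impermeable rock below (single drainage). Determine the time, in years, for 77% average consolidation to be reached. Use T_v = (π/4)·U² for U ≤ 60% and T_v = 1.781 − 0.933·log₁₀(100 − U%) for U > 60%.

Drainage path length: H_d = H = 7 m (single drainage).
U > 60%: T_v = 1.781 − 0.933·log₁₀(100 − 77) = 0.51051.
t = T_v·H_d²/c_v = 0.51051×7²/5.3 = 4.72 years.

t ≈ 4.72 years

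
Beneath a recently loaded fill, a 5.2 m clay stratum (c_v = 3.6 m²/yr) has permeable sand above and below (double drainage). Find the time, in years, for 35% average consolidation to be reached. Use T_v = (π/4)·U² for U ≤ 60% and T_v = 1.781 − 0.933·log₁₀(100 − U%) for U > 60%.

Drainage path length: H_d = H/2 = 2.6 m (double drainage).
U ≤ 60%: T_v = (π/4)·U² = (π/4)×0.35² = 0.096211.
t = T_v·H_d²/c_v = 0.096211×2.6²/3.6 = 0.1807 years.

t ≈ 0.181 years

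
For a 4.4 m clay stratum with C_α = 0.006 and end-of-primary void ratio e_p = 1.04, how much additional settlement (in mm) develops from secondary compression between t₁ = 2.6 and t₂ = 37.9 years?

Secondary compression: S_s = C_α·H/(1+e_p)·log₁₀(t₂/t₁)
S_s = 0.006×4.4/(1+1.04)×log₁₀(37.9/2.6)
    = 0.01294 × 1.164 = 0.01506 m

S_s ≈ 15.1 mm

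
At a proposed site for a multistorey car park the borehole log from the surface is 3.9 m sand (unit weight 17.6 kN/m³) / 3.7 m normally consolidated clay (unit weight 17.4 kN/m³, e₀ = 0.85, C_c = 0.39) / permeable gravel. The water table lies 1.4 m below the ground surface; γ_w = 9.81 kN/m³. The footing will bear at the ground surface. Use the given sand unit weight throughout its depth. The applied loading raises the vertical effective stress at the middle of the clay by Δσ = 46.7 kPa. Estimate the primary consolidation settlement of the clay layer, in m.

Mid-depth of clay below the ground surface: z = 3.9 + 3.7/2 = 5.75 m.
Total vertical stress at mid-clay: σ_v = 17.6×3.9 + 17.4×1.85 = 100.83 kPa.
Pore pressure: u = 9.81×(5.75 − 1.4) = 42.673 kPa.
Initial effective stress: σ'_0 = σ_v − u = 100.83 − 42.673 = 58.157 kPa.
Final effective stress: σ'_f = σ'_0 + Δσ = 58.157 + 46.7 = 104.86 kPa.
Normally consolidated clay, so the full stress increment lies on the virgin compression line:
S_c = C_c·H/(1+e₀)·log₁₀(σ'_f/σ'_0) = 0.39×3.7/(1+0.85)×log₁₀(104.86/58.157)
    = 0.78 × 0.25601 = 0.1997 m

S_c ≈ 0.2 m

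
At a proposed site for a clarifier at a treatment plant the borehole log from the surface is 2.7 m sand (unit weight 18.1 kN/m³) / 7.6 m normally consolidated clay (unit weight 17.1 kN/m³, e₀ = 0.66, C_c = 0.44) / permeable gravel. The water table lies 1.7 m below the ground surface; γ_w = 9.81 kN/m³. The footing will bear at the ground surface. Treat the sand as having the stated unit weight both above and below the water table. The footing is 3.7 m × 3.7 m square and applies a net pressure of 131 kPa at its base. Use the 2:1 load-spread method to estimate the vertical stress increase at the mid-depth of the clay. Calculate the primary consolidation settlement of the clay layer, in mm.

Mid-depth of clay below the ground surface: z = 2.7 + 7.6/2 = 6.5 m.
Total vertical stress at mid-clay: σ_v = 18.1×2.7 + 17.1×3.8 = 113.85 kPa.
Pore pressure: u = 9.81×(6.5 − 1.7) = 47.088 kPa.
Initial effective stress: σ'_0 = σ_v − u = 113.85 − 47.088 = 66.762 kPa.
Stress increase at mid-clay by the 2:1 spreading method:
Δσ = qBL/((B+z)(L+z)) = 131×3.7×3.7/((3.7+6.5)(3.7+6.5)) = 17.238 kPa
Final effective stress: σ'_f = σ'_0 + Δσ = 66.762 + 17.238 = 84 kPa.
Normally consolidated clay, so the full stress increment lies on the virgin compression line:
S_c = C_c·H/(1+e₀)·log₁₀(σ'_f/σ'_0) = 0.44×7.6/(1+0.66)×log₁₀(84/66.762)
    = 2.0145 × 0.09975 = 0.2009 m

S_c ≈ 201 mm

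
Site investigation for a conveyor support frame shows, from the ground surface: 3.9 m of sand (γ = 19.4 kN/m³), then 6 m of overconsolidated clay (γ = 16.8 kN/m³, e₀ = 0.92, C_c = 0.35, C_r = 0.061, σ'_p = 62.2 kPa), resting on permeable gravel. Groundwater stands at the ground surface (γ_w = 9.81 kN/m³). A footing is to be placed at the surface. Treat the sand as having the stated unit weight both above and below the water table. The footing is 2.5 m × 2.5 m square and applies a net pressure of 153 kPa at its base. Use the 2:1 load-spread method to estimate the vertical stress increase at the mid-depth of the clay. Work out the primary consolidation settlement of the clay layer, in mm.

S_c ≈ 55.9 mm

Mid-depth of clay below the ground surface: z = 3.9 + 6/2 = 6.9 m.
Total vertical stress at mid-clay: σ_v = 19.4×3.9 + 16.8×3 = 126.06 kPa.
Pore pressure: u = 9.81×(6.9 − 0) = 67.689 kPa.
Initial effective stress: σ'_0 = σ_v − u = 126.06 − 67.689 = 58.371 kPa.
Stress increase at mid-clay by the 2:1 spreading method:
Δσ = qBL/((B+z)(L+z)) = 153×2.5×2.5/((2.5+6.9)(2.5+6.9)) = 10.822 kPa
Final effective stress: σ'_f = 58.371 + 10.822 = 69.193 kPa.
σ'_f = 69.193 > σ'_p = 62.2 kPa, so the stress path crosses the preconsolidation pressure — recompression up to σ'_p, then virgin compression beyond:
S_c = H/(1+e₀)·[C_r·log₁₀(σ'_p/σ'_0) + C_c·log₁₀(σ'_f/σ'_p)]
    = 6/1.92 × [0.061×log₁₀(62.2/58.371) + 0.35×log₁₀(69.193/62.2)]
    = 3.125 × [0.0016832 + 0.016195] = 0.05587 m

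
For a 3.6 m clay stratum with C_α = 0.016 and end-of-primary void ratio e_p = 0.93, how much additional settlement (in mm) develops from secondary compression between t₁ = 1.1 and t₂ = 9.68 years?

Secondary compression: S_s = C_α·H/(1+e_p)·log₁₀(t₂/t₁)
S_s = 0.016×3.6/(1+0.93)×log₁₀(9.68/1.1)
    = 0.02984 × 0.9445 = 0.02819 m

S_s ≈ 28.2 mm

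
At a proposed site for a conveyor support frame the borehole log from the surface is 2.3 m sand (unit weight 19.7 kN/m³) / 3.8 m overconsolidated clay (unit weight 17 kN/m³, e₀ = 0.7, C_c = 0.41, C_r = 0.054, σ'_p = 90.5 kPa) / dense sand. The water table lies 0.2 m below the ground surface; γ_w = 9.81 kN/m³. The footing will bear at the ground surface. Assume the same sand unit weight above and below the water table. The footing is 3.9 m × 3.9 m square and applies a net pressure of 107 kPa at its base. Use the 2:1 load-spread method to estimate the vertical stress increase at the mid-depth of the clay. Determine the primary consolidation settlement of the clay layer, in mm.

Mid-depth of clay below the ground surface: z = 2.3 + 3.8/2 = 4.2 m.
Total vertical stress at mid-clay: σ_v = 19.7×2.3 + 17×1.9 = 77.61 kPa.
Pore pressure: u = 9.81×(4.2 − 0.2) = 39.24 kPa.
Initial effective stress: σ'_0 = σ_v − u = 77.61 − 39.24 = 38.37 kPa.
Stress increase at mid-clay by the 2:1 spreading method:
Δσ = qBL/((B+z)(L+z)) = 107×3.9×3.9/((3.9+4.2)(3.9+4.2)) = 24.805 kPa
Final effective stress: σ'_f = 38.37 + 24.805 = 63.175 kPa.
σ'_f = 63.175 ≤ σ'_p = 90.5 kPa, so the clay remains overconsolidated and only the recompression index applies:
S_c = C_r·H/(1+e₀)·log₁₀(σ'_f/σ'_0) = 0.054×3.8/1.7×log₁₀(63.175/38.37)
    = 0.12071 × 0.21655 = 0.02614 m

S_c ≈ 26.1 mm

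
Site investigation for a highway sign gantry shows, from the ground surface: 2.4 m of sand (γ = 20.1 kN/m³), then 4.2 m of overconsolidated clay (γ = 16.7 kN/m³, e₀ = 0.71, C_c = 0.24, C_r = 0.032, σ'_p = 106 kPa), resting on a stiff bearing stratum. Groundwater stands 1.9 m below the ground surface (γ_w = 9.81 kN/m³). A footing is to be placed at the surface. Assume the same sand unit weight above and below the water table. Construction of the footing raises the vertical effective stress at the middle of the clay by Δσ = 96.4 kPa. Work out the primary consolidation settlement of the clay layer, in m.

S_c ≈ 0.117 m

Mid-depth of clay below the ground surface: z = 2.4 + 4.2/2 = 4.5 m.
Total vertical stress at mid-clay: σ_v = 20.1×2.4 + 16.7×2.1 = 83.31 kPa.
Pore pressure: u = 9.81×(4.5 − 1.9) = 25.506 kPa.
Initial effective stress: σ'_0 = σ_v − u = 83.31 − 25.506 = 57.804 kPa.
Final effective stress: σ'_f = 57.804 + 96.4 = 154.2 kPa.
σ'_f = 154.2 > σ'_p = 106 kPa, so the stress path crosses the preconsolidation pressure — recompression up to σ'_p, then virgin compression beyond:
S_c = H/(1+e₀)·[C_r·log₁₀(σ'_p/σ'_0) + C_c·log₁₀(σ'_f/σ'_p)]
    = 4.2/1.71 × [0.032×log₁₀(106/57.804) + 0.24×log₁₀(154.2/106)]
    = 2.4561 × [0.0084271 + 0.039067] = 0.1167 m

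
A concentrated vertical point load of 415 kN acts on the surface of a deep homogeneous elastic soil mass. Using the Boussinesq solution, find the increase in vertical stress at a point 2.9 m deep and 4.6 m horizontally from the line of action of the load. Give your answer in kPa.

Δσ_z ≈ 1.02 kPa

Boussinesq vertical stress below a point load on an elastic half-space:
Δσ_z = 3P/(2πz²) · [1 + (r/z)²]^(−5/2)
r/z = 4.6/2.9 = 1.5862; [1+(r/z)²]^(−5/2) = 0.043138.
Δσ_z = 3×415/(2π×2.9²) × 0.043138 = 23.561 × 0.043138 = 1.016 kPa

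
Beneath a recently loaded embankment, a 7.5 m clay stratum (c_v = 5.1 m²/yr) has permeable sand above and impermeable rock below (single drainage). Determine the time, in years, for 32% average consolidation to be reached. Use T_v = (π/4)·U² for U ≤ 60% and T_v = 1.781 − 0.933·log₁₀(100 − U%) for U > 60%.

Drainage path length: H_d = H = 7.5 m (single drainage).
U ≤ 60%: T_v = (π/4)·U² = (π/4)×0.32² = 0.080425.
t = T_v·H_d²/c_v = 0.080425×7.5²/5.1 = 0.887 years.

t ≈ 0.887 years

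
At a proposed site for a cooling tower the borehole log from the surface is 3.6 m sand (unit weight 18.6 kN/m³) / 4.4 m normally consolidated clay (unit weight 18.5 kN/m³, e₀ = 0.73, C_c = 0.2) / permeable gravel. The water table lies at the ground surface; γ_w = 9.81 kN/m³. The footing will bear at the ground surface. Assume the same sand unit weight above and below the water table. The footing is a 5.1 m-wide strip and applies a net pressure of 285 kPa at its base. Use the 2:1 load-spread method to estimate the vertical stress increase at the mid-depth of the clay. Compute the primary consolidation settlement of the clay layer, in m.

Mid-depth of clay below the ground surface: z = 3.6 + 4.4/2 = 5.8 m.
Total vertical stress at mid-clay: σ_v = 18.6×3.6 + 18.5×2.2 = 107.66 kPa.
Pore pressure: u = 9.81×(5.8 − 0) = 56.898 kPa.
Initial effective stress: σ'_0 = σ_v − u = 107.66 − 56.898 = 50.762 kPa.
Stress increase at mid-clay by the 2:1 spreading method:
Δσ = qB/(B+z) = 285×5.1/(5.1+5.8) = 133.35 kPa
Final effective stress: σ'_f = σ'_0 + Δσ = 50.762 + 133.35 = 184.11 kPa.
Normally consolidated clay, so the full stress increment lies on the virgin compression line:
S_c = C_c·H/(1+e₀)·log₁₀(σ'_f/σ'_0) = 0.2×4.4/(1+0.73)×log₁₀(184.11/50.762)
    = 0.50867 × 0.55954 = 0.2846 m

S_c ≈ 0.285 m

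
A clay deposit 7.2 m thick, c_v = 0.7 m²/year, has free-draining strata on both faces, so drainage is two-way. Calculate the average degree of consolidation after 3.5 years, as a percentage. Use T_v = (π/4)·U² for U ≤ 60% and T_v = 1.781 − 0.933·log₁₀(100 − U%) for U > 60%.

Drainage path length: H_d = H/2 = 3.6 m (double drainage).
T_v = c_v·t/H_d² = 0.7×3.5/3.6² = 0.18904.
T_v = 0.18904 corresponds to the U ≤ 60% branch:
U = √(4T_v/π) = 0.4906

U ≈ 49.1 %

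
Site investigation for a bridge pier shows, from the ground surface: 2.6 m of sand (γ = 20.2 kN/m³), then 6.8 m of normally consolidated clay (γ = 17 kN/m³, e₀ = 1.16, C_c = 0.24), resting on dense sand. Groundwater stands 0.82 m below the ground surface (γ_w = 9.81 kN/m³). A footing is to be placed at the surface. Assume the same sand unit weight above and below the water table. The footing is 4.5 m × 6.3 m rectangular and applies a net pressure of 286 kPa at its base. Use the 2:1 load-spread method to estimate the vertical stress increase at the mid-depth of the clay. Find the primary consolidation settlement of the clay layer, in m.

Mid-depth of clay below the ground surface: z = 2.6 + 6.8/2 = 6 m.
Total vertical stress at mid-clay: σ_v = 20.2×2.6 + 17×3.4 = 110.32 kPa.
Pore pressure: u = 9.81×(6 − 0.82) = 50.816 kPa.
Initial effective stress: σ'_0 = σ_v − u = 110.32 − 50.816 = 59.504 kPa.
Stress increase at mid-clay by the 2:1 spreading method:
Δσ = qBL/((B+z)(L+z)) = 286×4.5×6.3/((4.5+6)(6.3+6)) = 62.78 kPa
Final effective stress: σ'_f = σ'_0 + Δσ = 59.504 + 62.78 = 122.28 kPa.
Normally consolidated clay, so the full stress increment lies on the virgin compression line:
S_c = C_c·H/(1+e₀)·log₁₀(σ'_f/σ'_0) = 0.24×6.8/(1+1.16)×log₁₀(122.28/59.504)
    = 0.75556 × 0.31281 = 0.2363 m

S_c ≈ 0.236 m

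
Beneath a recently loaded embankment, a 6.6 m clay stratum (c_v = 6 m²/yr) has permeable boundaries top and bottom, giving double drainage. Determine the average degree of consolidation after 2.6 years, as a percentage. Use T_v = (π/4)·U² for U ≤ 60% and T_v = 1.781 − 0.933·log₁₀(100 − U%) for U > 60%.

Drainage path length: H_d = H/2 = 3.3 m (double drainage).
T_v = c_v·t/H_d² = 6×2.6/3.3² = 1.4325.
T_v = 1.4325 corresponds to the U > 60% branch:
U = 1 − 10^((1.781 − T_v)/0.933)/100 = 0.9764

U ≈ 97.6 %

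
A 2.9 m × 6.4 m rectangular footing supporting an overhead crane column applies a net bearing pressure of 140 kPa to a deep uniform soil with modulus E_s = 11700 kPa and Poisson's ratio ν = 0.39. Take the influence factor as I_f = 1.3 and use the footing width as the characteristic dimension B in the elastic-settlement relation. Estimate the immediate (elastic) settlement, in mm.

Immediate (elastic) settlement: S_e = q·B·(1−ν²)/E_s · I_f.
S_e = 140 × 2.9 × (1 − 0.39²) / 11700 × 1.3
    = 140 × 2.9 × 0.8479 / 11700 × 1.3
    = 0.03825 m = 38.25 mm

S_e ≈ 38.2 mm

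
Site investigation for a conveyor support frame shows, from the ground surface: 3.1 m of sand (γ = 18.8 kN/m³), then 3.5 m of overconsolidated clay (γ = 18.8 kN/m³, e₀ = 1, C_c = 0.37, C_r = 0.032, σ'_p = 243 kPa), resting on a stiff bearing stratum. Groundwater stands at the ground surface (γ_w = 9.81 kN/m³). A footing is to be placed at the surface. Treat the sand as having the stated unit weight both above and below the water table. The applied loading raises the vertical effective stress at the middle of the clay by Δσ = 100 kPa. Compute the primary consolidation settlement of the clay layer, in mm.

Mid-depth of clay below the ground surface: z = 3.1 + 3.5/2 = 4.85 m.
Total vertical stress at mid-clay: σ_v = 18.8×3.1 + 18.8×1.75 = 91.18 kPa.
Pore pressure: u = 9.81×(4.85 − 0) = 47.578 kPa.
Initial effective stress: σ'_0 = σ_v − u = 91.18 − 47.578 = 43.602 kPa.
Final effective stress: σ'_f = 43.602 + 100 = 143.6 kPa.
σ'_f = 143.6 ≤ σ'_p = 243 kPa, so the clay remains overconsolidated and only the recompression index applies:
S_c = C_r·H/(1+e₀)·log₁₀(σ'_f/σ'_0) = 0.032×3.5/2×log₁₀(143.6/43.602)
    = 0.056 × 0.51765 = 0.02899 m

S_c ≈ 29 mm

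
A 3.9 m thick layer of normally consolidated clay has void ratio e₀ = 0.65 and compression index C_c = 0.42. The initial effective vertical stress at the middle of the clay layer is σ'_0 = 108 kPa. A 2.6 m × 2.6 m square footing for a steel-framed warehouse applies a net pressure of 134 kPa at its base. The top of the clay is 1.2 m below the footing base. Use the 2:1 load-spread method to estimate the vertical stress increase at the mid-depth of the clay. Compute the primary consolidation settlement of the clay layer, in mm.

Mid-depth of clay below the footing base: z = 1.2 + 3.9/2 = 3.15 m.
Stress increase at mid-clay by the 2:1 spreading method:
Δσ = qBL/((B+z)(L+z)) = 134×2.6×2.6/((2.6+3.15)(2.6+3.15)) = 27.398 kPa
Final effective stress: σ'_f = σ'_0 + Δσ = 108 + 27.398 = 135.4 kPa.
Normally consolidated clay, so the full stress increment lies on the virgin compression line:
S_c = C_c·H/(1+e₀)·log₁₀(σ'_f/σ'_0) = 0.42×3.9/(1+0.65)×log₁₀(135.4/108)
    = 0.99273 × 0.098195 = 0.09748 m

S_c ≈ 97.5 mm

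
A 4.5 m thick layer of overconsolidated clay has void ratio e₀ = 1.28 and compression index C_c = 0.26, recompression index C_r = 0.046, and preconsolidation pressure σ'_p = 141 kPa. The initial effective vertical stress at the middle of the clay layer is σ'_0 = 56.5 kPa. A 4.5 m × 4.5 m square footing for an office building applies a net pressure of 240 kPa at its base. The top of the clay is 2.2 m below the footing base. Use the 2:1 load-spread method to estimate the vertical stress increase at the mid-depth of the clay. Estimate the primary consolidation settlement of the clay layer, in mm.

S_c ≈ 28.8 mm

Mid-depth of clay below the footing base: z = 2.2 + 4.5/2 = 4.45 m.
Stress increase at mid-clay by the 2:1 spreading method:
Δσ = qBL/((B+z)(L+z)) = 240×4.5×4.5/((4.5+4.45)(4.5+4.45)) = 60.672 kPa
Final effective stress: σ'_f = 56.5 + 60.672 = 117.17 kPa.
σ'_f = 117.17 ≤ σ'_p = 141 kPa, so the clay remains overconsolidated and only the recompression index applies:
S_c = C_r·H/(1+e₀)·log₁₀(σ'_f/σ'_0) = 0.046×4.5/2.28×log₁₀(117.17/56.5)
    = 0.09079 × 0.31677 = 0.02876 m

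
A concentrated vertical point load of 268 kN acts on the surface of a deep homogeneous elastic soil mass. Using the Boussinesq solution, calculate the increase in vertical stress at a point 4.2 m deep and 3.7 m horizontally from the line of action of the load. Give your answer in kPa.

Boussinesq vertical stress below a point load on an elastic half-space:
Δσ_z = 3P/(2πz²) · [1 + (r/z)²]^(−5/2)
r/z = 3.7/4.2 = 0.88095; [1+(r/z)²]^(−5/2) = 0.23787.
Δσ_z = 3×268/(2π×4.2²) × 0.23787 = 7.254 × 0.23787 = 1.726 kPa

Δσ_z ≈ 1.73 kPa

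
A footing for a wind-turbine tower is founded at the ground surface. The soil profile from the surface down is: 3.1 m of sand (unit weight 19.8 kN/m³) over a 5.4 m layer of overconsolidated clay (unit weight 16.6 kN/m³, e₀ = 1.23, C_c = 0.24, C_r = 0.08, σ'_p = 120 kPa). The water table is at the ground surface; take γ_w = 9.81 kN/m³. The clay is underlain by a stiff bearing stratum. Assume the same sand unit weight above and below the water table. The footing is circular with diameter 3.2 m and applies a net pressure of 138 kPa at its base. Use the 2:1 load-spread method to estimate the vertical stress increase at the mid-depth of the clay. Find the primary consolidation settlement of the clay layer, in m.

Mid-depth of clay below the ground surface: z = 3.1 + 5.4/2 = 5.8 m.
Total vertical stress at mid-clay: σ_v = 19.8×3.1 + 16.6×2.7 = 106.2 kPa.
Pore pressure: u = 9.81×(5.8 − 0) = 56.898 kPa.
Initial effective stress: σ'_0 = σ_v − u = 106.2 − 56.898 = 49.302 kPa.
Stress increase at mid-clay by the 2:1 spreading method:
Δσ ≈ qD²/(D+z)² = 138×3.2²/(3.2+5.8)² = 17.446 kPa
Final effective stress: σ'_f = 49.302 + 17.446 = 66.748 kPa.
σ'_f = 66.748 ≤ σ'_p = 120 kPa, so the clay remains overconsolidated and only the recompression index applies:
S_c = C_r·H/(1+e₀)·log₁₀(σ'_f/σ'_0) = 0.08×5.4/2.23×log₁₀(66.748/49.302)
    = 0.19372 × 0.13157 = 0.02549 m

S_c ≈ 0.0255 m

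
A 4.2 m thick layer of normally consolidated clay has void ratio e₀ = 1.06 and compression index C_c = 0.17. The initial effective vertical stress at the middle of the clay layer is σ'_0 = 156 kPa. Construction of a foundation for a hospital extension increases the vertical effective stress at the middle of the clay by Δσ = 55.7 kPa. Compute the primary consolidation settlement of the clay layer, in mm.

S_c ≈ 46 mm

Final effective stress: σ'_f = σ'_0 + Δσ = 156 + 55.7 = 211.7 kPa.
Normally consolidated clay, so the full stress increment lies on the virgin compression line:
S_c = C_c·H/(1+e₀)·log₁₀(σ'_f/σ'_0) = 0.17×4.2/(1+1.06)×log₁₀(211.7/156)
    = 0.3466 × 0.1326 = 0.04596 m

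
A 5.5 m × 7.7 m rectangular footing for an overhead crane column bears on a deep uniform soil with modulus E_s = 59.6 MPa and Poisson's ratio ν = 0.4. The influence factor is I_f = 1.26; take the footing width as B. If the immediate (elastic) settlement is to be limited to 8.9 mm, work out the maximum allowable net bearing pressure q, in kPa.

E_s = 59.6 MPa = 59600 kPa.
S_e = q·B·(1−ν²)/E_s · I_f  ⇒  q = S_e·E_s / (B·(1−ν²)·I_f).
q = 0.0089 × 59600 / (5.5 × 0.84 × 1.26) = 91.12 kPa

q ≈ 91.1 kPa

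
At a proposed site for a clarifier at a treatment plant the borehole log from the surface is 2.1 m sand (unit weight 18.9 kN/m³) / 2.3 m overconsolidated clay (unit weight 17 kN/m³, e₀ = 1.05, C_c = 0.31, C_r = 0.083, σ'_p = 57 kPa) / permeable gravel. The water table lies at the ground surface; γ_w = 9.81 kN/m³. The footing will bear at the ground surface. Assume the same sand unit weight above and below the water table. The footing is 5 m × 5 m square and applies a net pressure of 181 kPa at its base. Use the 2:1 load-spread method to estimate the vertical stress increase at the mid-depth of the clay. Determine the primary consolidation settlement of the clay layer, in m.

Mid-depth of clay below the ground surface: z = 2.1 + 2.3/2 = 3.25 m.
Total vertical stress at mid-clay: σ_v = 18.9×2.1 + 17×1.15 = 59.24 kPa.
Pore pressure: u = 9.81×(3.25 − 0) = 31.883 kPa.
Initial effective stress: σ'_0 = σ_v − u = 59.24 − 31.883 = 27.357 kPa.
Stress increase at mid-clay by the 2:1 spreading method:
Δσ = qBL/((B+z)(L+z)) = 181×5×5/((5+3.25)(5+3.25)) = 66.483 kPa
Final effective stress: σ'_f = 27.357 + 66.483 = 93.84 kPa.
σ'_f = 93.84 > σ'_p = 57 kPa, so the stress path crosses the preconsolidation pressure — recompression up to σ'_p, then virgin compression beyond:
S_c = H/(1+e₀)·[C_r·log₁₀(σ'_p/σ'_0) + C_c·log₁₀(σ'_f/σ'_p)]
    = 2.3/2.05 × [0.083×log₁₀(57/27.357) + 0.31×log₁₀(93.84/57)]
    = 1.122 × [0.026461 + 0.067119] = 0.105 m

S_c ≈ 0.105 m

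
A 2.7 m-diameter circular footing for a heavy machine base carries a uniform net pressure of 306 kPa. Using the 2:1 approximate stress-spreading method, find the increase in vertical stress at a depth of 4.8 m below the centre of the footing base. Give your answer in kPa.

By the 2:1 method the load spreads at 1 horizontal : 2 vertical, so at depth z the loaded area has grown by z in each plan dimension:
Δσ ≈ qD²/(D+z)² = 306×2.7²/(2.7+4.8)² = 39.658 kPa

Δσ_z ≈ 39.7 kPa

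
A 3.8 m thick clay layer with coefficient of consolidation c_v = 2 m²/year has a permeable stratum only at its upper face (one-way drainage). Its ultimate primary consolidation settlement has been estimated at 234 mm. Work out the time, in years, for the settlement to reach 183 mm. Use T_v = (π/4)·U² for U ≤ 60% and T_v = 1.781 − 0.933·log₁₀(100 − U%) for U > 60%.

Drainage path length: H_d = H = 3.8 m (single drainage).
U = S(t)/S_ult = 183/234 = 0.7821.
U > 60%: T_v = 1.781 − 0.933·log₁₀(100 − 78.205) = 0.53232.
t = T_v·H_d²/c_v = 0.53232×3.8²/2 = 3.843 years.

t ≈ 3.84 years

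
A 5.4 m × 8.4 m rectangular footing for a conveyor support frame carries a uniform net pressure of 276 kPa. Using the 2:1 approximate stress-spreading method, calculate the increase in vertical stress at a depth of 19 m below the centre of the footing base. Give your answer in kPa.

By the 2:1 method the load spreads at 1 horizontal : 2 vertical, so at depth z the loaded area has grown by z in each plan dimension:
Δσ = qBL/((B+z)(L+z)) = 276×5.4×8.4/((5.4+19)(8.4+19)) = 18.726 kPa

Δσ_z ≈ 18.7 kPa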